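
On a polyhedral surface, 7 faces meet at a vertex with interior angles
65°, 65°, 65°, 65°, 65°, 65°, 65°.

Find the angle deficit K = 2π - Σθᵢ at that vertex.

Sum of angles = 455°. K = 360° - 455° = -95°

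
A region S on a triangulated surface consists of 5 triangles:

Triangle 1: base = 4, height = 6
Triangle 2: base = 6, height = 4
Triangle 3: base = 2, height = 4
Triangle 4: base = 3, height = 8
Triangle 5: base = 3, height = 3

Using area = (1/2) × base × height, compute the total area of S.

(1/2)×4×6 + (1/2)×6×4 + (1/2)×2×4 + (1/2)×3×8 + (1/2)×3×3 = 44.5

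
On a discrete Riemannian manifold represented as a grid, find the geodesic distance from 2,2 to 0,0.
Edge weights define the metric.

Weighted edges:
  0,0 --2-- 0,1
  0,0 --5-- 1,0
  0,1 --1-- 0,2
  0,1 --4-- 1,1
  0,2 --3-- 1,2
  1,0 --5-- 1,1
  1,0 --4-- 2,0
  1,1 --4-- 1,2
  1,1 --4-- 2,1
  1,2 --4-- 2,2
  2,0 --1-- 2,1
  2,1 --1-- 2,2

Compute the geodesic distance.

Shortest path: 2,2 → 1,2 → 0,2 → 0,1 → 0,0, total weight = 10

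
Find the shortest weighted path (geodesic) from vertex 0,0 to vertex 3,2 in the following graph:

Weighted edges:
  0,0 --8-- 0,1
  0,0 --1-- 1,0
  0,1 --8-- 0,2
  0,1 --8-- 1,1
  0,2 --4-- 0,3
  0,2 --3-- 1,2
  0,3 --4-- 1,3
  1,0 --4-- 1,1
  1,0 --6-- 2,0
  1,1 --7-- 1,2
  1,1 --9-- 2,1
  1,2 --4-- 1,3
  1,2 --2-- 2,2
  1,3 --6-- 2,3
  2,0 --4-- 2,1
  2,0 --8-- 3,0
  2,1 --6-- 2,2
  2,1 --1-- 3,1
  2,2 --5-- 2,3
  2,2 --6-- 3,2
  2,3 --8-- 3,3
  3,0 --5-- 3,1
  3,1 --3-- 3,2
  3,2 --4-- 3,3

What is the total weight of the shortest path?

Shortest path: 0,0 → 1,0 → 2,0 → 2,1 → 3,1 → 3,2, total weight = 15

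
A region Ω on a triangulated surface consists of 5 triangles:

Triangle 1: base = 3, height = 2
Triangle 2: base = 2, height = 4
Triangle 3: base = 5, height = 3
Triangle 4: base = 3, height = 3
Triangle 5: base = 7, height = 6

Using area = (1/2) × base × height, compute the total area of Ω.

(1/2)×3×2 + (1/2)×2×4 + (1/2)×5×3 + (1/2)×3×3 + (1/2)×7×6 = 40.0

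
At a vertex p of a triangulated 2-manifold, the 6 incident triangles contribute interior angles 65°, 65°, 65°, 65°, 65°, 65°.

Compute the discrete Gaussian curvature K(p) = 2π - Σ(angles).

Sum of angles = 390°. K = 360° - 390° = -30°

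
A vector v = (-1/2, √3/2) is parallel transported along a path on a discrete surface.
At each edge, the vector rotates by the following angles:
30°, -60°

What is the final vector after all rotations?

Total rotation: 30° + (-60°) = -30°. Final vector: (0, 1)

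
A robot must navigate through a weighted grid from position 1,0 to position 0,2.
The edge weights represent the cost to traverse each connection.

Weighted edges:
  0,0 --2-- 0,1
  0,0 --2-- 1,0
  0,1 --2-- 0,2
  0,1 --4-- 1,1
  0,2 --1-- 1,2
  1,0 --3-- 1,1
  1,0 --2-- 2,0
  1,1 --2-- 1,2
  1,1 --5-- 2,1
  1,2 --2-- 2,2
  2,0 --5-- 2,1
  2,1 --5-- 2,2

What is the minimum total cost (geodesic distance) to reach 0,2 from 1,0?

Shortest path: 1,0 → 0,0 → 0,1 → 0,2, total weight = 6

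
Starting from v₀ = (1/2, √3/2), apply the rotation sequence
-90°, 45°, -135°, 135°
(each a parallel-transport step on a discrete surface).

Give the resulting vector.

Total rotation: (-90°) + 45° + (-135°) + 135° = -45°. Final vector: (0.9659, 0.2588)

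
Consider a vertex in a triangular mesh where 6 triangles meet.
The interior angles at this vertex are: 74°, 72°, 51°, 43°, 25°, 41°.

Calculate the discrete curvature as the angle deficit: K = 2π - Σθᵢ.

Sum of angles = 306°. K = 360° - 306° = 54° = 3π/10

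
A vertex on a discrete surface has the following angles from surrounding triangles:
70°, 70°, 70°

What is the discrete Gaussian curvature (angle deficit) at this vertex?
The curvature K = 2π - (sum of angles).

Sum of angles = 210°. K = 360° - 210° = 150°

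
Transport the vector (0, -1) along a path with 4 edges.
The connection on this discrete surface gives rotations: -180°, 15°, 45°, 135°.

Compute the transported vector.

Total rotation: (-180°) + 15° + 45° + 135° = 15°. Final vector: (0.2588, -0.9659)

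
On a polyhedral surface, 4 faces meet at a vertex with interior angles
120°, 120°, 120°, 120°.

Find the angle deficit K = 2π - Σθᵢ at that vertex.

Sum of angles = 480°. K = 360° - 480° = -120°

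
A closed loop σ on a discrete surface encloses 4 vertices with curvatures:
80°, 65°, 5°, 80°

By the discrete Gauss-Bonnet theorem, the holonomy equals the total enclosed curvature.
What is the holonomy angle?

Holonomy = total enclosed curvature = 80° + 65° + 5° + 80° = 230°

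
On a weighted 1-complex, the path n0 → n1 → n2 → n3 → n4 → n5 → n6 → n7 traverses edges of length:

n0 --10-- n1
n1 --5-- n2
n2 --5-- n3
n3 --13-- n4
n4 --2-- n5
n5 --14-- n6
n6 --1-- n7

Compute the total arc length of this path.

Arc length = 10 + 5 + 5 + 13 + 2 + 14 + 1 = 50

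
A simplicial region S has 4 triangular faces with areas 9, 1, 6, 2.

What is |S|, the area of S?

9 + 1 + 6 + 2 = 18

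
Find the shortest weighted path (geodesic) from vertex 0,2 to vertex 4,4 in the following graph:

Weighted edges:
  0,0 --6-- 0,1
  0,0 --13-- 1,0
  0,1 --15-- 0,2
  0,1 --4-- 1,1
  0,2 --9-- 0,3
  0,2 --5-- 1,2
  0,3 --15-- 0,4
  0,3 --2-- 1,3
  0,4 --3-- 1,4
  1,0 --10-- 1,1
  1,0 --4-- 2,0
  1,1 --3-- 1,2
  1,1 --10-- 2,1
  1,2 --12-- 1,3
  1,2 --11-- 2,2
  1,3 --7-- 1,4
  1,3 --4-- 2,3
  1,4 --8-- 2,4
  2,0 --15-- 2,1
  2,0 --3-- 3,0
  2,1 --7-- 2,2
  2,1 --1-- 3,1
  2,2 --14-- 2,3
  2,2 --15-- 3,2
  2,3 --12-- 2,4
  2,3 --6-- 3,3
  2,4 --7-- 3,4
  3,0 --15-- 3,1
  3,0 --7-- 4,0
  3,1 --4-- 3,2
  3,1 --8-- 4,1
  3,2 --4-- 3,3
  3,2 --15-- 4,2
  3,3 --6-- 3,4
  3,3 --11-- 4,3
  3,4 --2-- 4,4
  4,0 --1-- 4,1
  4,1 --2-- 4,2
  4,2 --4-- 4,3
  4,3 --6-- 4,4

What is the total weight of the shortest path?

Shortest path: 0,2 → 0,3 → 1,3 → 2,3 → 3,3 → 3,4 → 4,4, total weight = 29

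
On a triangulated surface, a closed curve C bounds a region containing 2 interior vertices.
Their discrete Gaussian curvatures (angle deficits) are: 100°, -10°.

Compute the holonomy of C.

Holonomy = total enclosed curvature = 100° + (-10°) = 90°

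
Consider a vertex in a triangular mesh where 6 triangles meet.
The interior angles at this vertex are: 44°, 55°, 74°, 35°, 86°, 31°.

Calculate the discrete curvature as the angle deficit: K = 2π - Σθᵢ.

Sum of angles = 325°. K = 360° - 325° = 35° = 7π/36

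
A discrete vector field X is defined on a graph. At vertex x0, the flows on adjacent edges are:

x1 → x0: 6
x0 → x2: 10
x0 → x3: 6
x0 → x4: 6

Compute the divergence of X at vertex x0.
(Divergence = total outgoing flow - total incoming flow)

Divergence = sum of outgoing flows = (-6) + 10 + 6 + 6 = 16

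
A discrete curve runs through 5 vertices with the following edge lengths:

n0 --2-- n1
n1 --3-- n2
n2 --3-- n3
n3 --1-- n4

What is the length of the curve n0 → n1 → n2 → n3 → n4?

Arc length = 2 + 3 + 3 + 1 = 9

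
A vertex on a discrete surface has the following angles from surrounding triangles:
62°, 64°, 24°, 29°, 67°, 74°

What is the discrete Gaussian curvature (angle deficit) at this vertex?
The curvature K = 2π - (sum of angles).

Sum of angles = 320°. K = 360° - 320° = 40° = 2π/9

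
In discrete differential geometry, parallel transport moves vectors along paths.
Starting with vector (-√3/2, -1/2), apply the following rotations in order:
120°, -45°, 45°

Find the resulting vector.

Total rotation: 120° + (-45°) + 45° = 120°. Final vector: (0.8660, -0.5000)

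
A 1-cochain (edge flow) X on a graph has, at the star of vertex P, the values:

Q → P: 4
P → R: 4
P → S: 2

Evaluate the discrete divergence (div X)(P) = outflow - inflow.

Divergence = sum of outgoing flows = (-4) + 4 + 2 = 2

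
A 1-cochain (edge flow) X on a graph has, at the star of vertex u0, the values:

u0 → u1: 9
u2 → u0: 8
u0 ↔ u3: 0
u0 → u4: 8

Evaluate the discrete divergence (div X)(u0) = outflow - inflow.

Divergence = sum of outgoing flows = 9 + (-8) + 0 + 8 = 9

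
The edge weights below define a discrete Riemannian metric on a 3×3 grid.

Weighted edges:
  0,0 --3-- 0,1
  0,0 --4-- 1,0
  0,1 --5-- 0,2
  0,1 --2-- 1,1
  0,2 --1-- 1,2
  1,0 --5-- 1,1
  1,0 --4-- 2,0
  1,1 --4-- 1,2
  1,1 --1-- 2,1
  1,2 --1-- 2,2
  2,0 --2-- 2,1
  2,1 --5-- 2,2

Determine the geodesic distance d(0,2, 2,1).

Shortest path: 0,2 → 1,2 → 1,1 → 2,1, total weight = 6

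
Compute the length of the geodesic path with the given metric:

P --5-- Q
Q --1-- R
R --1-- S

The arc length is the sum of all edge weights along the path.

Arc length = 5 + 1 + 1 = 7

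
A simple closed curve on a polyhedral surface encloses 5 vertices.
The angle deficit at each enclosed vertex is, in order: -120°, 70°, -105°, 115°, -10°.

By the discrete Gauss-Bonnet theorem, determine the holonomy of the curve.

Holonomy = total enclosed curvature = (-120°) + 70° + (-105°) + 115° + (-10°) = -50°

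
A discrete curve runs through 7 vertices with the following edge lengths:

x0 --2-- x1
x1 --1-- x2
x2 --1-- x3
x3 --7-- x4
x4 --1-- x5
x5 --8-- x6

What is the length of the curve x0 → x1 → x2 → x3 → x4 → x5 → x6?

Arc length = 2 + 1 + 1 + 7 + 1 + 8 = 20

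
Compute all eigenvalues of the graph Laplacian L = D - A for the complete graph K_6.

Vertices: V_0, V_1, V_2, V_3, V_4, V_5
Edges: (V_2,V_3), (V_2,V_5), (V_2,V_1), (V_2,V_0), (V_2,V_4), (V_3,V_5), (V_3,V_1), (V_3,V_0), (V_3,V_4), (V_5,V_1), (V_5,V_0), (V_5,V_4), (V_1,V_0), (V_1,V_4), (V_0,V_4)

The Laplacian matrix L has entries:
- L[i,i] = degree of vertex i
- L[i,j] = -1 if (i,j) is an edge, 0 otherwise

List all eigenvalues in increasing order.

For the complete graph K_n, L = nI − J (J = all-ones matrix). J has eigenvalues n (once, eigenvector 𝟙) and 0 (multiplicity n−1), so L has eigenvalues 0 (once) and n (multiplicity n−1). Here n = 6: eigenvalue 0 once and 6 with multiplicity 5.
Laplacian eigenvalues (increasing order): [0.0, 6.0, 6.0, 6.0, 6.0, 6.0]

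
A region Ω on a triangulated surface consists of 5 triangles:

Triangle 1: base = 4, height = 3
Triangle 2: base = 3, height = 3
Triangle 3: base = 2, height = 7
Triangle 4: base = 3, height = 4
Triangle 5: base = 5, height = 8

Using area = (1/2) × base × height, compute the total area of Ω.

(1/2)×4×3 + (1/2)×3×3 + (1/2)×2×7 + (1/2)×3×4 + (1/2)×5×8 = 43.5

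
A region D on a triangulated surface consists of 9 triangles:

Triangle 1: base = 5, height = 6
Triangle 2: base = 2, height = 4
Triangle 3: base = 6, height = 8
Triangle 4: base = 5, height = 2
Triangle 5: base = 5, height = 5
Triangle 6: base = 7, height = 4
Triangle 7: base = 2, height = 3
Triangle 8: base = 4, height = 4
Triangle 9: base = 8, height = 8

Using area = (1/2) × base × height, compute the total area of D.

(1/2)×5×6 + (1/2)×2×4 + (1/2)×6×8 + (1/2)×5×2 + (1/2)×5×5 + (1/2)×7×4 + (1/2)×2×3 + (1/2)×4×4 + (1/2)×8×8 = 117.5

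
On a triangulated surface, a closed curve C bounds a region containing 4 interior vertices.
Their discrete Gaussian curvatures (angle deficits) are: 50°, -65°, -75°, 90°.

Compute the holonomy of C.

Holonomy = total enclosed curvature = 50° + (-65°) + (-75°) + 90° = 0°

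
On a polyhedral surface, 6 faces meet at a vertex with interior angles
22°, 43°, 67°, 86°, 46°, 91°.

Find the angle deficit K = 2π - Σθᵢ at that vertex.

Sum of angles = 355°. K = 360° - 355° = 5° = π/36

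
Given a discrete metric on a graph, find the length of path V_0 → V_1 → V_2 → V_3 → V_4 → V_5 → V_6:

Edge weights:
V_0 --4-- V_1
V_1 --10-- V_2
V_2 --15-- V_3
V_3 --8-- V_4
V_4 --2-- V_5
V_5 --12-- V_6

Arc length = 4 + 10 + 15 + 8 + 2 + 12 = 51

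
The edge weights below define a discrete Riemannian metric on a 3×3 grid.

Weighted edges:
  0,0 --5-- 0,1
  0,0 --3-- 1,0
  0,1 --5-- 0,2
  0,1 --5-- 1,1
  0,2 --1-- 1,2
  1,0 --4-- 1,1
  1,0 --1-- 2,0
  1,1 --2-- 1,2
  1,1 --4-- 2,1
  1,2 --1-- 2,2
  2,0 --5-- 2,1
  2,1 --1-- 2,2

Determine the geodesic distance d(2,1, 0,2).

Shortest path: 2,1 → 2,2 → 1,2 → 0,2, total weight = 3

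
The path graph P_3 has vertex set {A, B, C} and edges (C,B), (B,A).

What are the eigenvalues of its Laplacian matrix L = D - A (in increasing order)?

The path graph P_n has Laplacian eigenvalues λ_k = 2 − 2cos(kπ/n), k = 0, 1, …, n−1. Here n = 3:
k=0: 2 − 2cos(0) = 0.0; k=1: 2 − 2cos(π/3) = 1.0; k=2: 2 − 2cos(2π/3) = 3.0.
Laplacian eigenvalues (increasing order): [0.0, 1.0, 3.0]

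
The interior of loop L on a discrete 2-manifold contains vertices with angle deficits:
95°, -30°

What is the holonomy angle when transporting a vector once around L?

Holonomy = total enclosed curvature = 95° + (-30°) = 65°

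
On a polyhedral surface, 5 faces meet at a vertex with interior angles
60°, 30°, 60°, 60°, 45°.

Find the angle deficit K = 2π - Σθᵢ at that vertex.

Sum of angles = 255°. K = 360° - 255° = 105° = 7π/12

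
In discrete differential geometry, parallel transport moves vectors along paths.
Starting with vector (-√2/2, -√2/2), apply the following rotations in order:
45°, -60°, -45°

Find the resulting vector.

Total rotation: 45° + (-60°) + (-45°) = -60°. Final vector: (-0.9659, 0.2588)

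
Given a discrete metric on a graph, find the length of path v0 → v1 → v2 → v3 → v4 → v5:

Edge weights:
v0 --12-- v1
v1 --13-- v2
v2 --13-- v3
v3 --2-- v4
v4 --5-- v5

Arc length = 12 + 13 + 13 + 2 + 5 = 45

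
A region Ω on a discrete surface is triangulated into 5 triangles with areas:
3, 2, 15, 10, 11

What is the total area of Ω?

3 + 2 + 15 + 10 + 11 = 41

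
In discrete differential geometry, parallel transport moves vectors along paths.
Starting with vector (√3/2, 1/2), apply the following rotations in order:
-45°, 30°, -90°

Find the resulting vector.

Total rotation: (-45°) + 30° + (-90°) = -105°. Final vector: (0.2588, -0.9659)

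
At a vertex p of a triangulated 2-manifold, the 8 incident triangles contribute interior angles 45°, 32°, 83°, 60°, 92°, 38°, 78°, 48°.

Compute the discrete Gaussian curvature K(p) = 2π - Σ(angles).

Sum of angles = 476°. K = 360° - 476° = -116° = -29π/45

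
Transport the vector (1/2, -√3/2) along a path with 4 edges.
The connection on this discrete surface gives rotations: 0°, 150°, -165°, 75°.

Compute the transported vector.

Total rotation: 0° + 150° + (-165°) + 75° = 60°. Final vector: (1, 0)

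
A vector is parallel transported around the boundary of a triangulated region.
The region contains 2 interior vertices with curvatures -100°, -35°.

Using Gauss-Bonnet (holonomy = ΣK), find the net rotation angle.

Holonomy = total enclosed curvature = (-100°) + (-35°) = -135°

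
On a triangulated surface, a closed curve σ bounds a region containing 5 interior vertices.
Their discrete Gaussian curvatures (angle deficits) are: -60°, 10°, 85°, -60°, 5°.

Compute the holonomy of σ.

Holonomy = total enclosed curvature = (-60°) + 10° + 85° + (-60°) + 5° = -20°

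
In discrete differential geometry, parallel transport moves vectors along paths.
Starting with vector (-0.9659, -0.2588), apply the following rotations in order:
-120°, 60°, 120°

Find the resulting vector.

Total rotation: (-120°) + 60° + 120° = 60°. Final vector: (-0.2588, -0.9659)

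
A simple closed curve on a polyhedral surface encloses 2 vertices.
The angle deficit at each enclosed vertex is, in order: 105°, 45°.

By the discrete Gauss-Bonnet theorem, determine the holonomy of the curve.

Holonomy = total enclosed curvature = 105° + 45° = 150°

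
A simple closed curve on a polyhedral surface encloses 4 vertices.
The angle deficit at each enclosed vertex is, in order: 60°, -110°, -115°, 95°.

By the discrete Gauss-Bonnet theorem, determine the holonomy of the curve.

Holonomy = total enclosed curvature = 60° + (-110°) + (-115°) + 95° = -70°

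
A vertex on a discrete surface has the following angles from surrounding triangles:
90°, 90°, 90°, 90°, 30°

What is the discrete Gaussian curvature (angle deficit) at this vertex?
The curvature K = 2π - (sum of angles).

Sum of angles = 390°. K = 360° - 390° = -30°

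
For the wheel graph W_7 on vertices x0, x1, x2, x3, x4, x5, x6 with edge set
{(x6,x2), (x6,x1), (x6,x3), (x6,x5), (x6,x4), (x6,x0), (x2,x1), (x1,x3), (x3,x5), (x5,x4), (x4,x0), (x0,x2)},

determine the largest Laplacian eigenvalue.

The wheel W_7 is the join K_1 ∨ C_6 (a hub joined to every vertex of a cycle of length 6). For a join G ∨ H (G on p vertices, H on q vertices) the Laplacian spectrum is 0, p+q, the eigenvalues of L(G) other than one 0 each shifted by +q, and the eigenvalues of L(H) other than one 0 each shifted by +p. With G = K_1 (p = 1, nothing left after dropping its 0) and H = C_6 (q = 6, eigenvalues 2 − 2cos(2πk/6), k = 0, …, 5; drop k = 0), the spectrum of W_7 is 0, 7, and 1 + (2 − 2cos(2πk/6)) = 3 − 2cos(2πk/6) for k = 1, …, 5:
k=1: 3 − 2cos(π/3) = 2.0; k=2: 3 − 2cos(2π/3) = 4.0; k=3: 3 − 2cos(π) = 5.0; k=4: 3 − 2cos(4π/3) = 4.0; k=5: 3 − 2cos(5π/3) = 2.0.
Laplacian eigenvalues: [0.0, 2.0, 2.0, 4.0, 4.0, 5.0, 7.0]. Largest eigenvalue (spectral radius) = 7.0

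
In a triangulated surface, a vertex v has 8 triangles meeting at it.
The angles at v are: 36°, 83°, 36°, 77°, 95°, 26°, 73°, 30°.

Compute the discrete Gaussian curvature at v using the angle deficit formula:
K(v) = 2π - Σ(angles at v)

Sum of angles = 456°. K = 360° - 456° = -96° = -8π/15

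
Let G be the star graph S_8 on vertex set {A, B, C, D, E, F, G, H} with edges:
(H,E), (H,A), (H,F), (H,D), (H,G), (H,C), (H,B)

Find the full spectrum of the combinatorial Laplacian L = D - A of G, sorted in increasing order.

The star S_8 is the complete bipartite graph K_{1,7} (one hub of degree 7, 7 leaves of degree 1). The Laplacian spectrum of K_{p,q} is 0, p (multiplicity q−1), q (multiplicity p−1), p+q. With p = 1, q = 7: 0 once, 1 with multiplicity 6, and 8 once. (Check: trace L = sum of degrees = 14 = 6·1 + 8.)
Laplacian eigenvalues (increasing order): [0.0, 1.0, 1.0, 1.0, 1.0, 1.0, 1.0, 8.0]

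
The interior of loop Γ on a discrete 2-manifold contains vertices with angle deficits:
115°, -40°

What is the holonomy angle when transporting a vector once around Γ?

Holonomy = total enclosed curvature = 115° + (-40°) = 75°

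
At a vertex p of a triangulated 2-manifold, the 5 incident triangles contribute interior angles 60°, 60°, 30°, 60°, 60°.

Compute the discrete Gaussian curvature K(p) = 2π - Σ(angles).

Sum of angles = 270°. K = 360° - 270° = 90°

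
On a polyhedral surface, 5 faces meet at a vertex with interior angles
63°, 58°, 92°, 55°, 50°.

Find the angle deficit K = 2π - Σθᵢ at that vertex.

Sum of angles = 318°. K = 360° - 318° = 42° = 7π/30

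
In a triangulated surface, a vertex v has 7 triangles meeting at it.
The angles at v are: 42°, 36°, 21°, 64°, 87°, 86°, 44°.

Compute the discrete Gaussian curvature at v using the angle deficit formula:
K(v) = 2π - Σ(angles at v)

Sum of angles = 380°. K = 360° - 380° = -20° = -π/9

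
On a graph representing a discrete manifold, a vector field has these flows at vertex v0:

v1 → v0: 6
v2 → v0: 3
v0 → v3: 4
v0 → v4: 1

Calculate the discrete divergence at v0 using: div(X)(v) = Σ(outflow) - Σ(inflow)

Divergence = sum of outgoing flows = (-6) + (-3) + 4 + 1 = -4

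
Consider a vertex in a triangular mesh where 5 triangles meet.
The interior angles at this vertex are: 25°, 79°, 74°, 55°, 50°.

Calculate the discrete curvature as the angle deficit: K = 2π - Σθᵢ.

Sum of angles = 283°. K = 360° - 283° = 77° = 77π/180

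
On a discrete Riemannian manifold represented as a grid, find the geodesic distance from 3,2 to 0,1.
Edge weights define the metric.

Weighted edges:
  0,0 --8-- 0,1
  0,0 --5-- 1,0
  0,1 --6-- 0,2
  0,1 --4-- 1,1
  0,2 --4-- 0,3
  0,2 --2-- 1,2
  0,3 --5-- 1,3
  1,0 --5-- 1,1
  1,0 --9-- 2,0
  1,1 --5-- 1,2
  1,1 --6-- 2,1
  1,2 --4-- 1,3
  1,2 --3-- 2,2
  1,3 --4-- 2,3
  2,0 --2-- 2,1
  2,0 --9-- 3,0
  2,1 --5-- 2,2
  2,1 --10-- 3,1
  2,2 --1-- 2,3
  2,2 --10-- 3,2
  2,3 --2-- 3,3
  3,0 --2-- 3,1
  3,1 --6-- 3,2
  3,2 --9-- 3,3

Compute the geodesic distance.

Shortest path: 3,2 → 2,2 → 1,2 → 0,2 → 0,1, total weight = 21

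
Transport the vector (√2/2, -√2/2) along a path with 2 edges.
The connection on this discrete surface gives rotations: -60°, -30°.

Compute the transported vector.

Total rotation: (-60°) + (-30°) = -90°. Final vector: (-0.7071, -0.7071)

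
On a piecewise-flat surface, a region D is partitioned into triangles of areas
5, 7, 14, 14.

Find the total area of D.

5 + 7 + 14 + 14 = 40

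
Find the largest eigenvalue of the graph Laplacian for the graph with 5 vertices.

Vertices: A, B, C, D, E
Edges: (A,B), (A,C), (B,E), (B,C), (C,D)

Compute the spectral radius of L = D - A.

Degrees: deg(A) = 2, deg(B) = 3, deg(C) = 3, deg(D) = 1, deg(E) = 1.
L = D − A with rows/columns ordered (A, B, C, D, E):
  [ 2, -1, -1,  0,  0]
  [-1,  3, -1,  0, -1]
  [-1, -1,  3, -1,  0]
  [ 0,  0, -1,  1,  0]
  [ 0, -1,  0,  0,  1]
Characteristic polynomial: det(λI − L) = λ(λ² − 5λ + 3)(λ² − 5λ + 5).
Roots: λ = 0; (λ² − 5λ + 3) = 0 ⇒ λ = (5 ± √13)/2 ≈ 0.6972, 4.3028; (λ² − 5λ + 5) = 0 ⇒ λ = (5 ± √5)/2 ≈ 1.382, 3.618.
(Check: the roots sum (with multiplicity) to 10, matching trace L = Σdeg = 2·5 = 10.)
Laplacian eigenvalues: [0.0, 0.6972, 1.382, 3.618, 4.3028]. Largest eigenvalue (spectral radius) = 4.3028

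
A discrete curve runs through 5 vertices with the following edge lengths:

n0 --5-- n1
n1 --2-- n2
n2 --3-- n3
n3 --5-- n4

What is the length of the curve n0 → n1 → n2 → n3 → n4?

Arc length = 5 + 2 + 3 + 5 = 15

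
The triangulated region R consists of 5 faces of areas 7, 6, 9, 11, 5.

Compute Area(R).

7 + 6 + 9 + 11 + 5 = 38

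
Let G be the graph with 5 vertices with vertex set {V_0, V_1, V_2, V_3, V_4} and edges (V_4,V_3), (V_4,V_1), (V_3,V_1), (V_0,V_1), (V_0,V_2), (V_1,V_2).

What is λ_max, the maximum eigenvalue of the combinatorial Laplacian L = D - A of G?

Degrees: deg(V_0) = 2, deg(V_1) = 4, deg(V_2) = 2, deg(V_3) = 2, deg(V_4) = 2.
L = D − A with rows/columns ordered (V_0, V_1, V_2, V_3, V_4):
  [ 2, -1, -1,  0,  0]
  [-1,  4, -1, -1, -1]
  [-1, -1,  2,  0,  0]
  [ 0, -1,  0,  2, -1]
  [ 0, -1,  0, -1,  2]
Characteristic polynomial: det(λI − L) = λ(λ − 1)(λ − 3)²(λ − 5).
Roots: λ = 0; (λ − 1) = 0 ⇒ λ = 1; (λ − 3) = 0 ⇒ λ = 3 (multiplicity 2); (λ − 5) = 0 ⇒ λ = 5.
(Check: the roots sum (with multiplicity) to 12, matching trace L = Σdeg = 2·6 = 12.)
Laplacian eigenvalues: [0.0, 1.0, 3.0, 3.0, 5.0]. Largest eigenvalue (spectral radius) = 5.0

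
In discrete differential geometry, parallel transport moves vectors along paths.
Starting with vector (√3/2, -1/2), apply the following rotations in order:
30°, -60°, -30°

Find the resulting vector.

Total rotation: 30° + (-60°) + (-30°) = -60°. Final vector: (0, -1)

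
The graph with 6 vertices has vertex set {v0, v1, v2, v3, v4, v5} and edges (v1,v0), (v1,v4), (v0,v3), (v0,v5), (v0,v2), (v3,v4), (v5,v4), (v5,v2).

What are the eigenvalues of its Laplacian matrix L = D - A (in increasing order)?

Degrees: deg(v0) = 4, deg(v1) = 2, deg(v2) = 2, deg(v3) = 2, deg(v4) = 3, deg(v5) = 3.
L = D − A with rows/columns ordered (v0, v1, v2, v3, v4, v5):
  [ 4, -1, -1, -1,  0, -1]
  [-1,  2,  0,  0, -1,  0]
  [-1,  0,  2,  0,  0, -1]
  [-1,  0,  0,  2, -1,  0]
  [ 0, -1,  0, -1,  3, -1]
  [-1,  0, -1,  0, -1,  3]
Characteristic polynomial: det(λI − L) = λ(λ² − 7λ + 8)(λ − 2)(λ − 3)(λ − 4).
Roots: λ = 0; (λ² − 7λ + 8) = 0 ⇒ λ = (7 ± √17)/2 ≈ 1.4384, 5.5616; (λ − 2) = 0 ⇒ λ = 2; (λ − 3) = 0 ⇒ λ = 3; (λ − 4) = 0 ⇒ λ = 4.
(Check: the roots sum (with multiplicity) to 16, matching trace L = Σdeg = 2·8 = 16.)
Laplacian eigenvalues (increasing order): [0.0, 1.4384, 2.0, 3.0, 4.0, 5.5616]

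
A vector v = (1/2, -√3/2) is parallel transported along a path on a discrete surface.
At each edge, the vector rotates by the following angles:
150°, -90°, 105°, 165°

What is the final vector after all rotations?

Total rotation: 150° + (-90°) + 105° + 165° = 330° ≡ -30° (mod 360°). Final vector: (0, -1)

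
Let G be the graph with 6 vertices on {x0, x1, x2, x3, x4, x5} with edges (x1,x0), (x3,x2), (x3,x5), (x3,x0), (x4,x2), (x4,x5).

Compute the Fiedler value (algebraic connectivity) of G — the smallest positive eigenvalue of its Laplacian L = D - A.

Degrees: deg(x0) = 2, deg(x1) = 1, deg(x2) = 2, deg(x3) = 3, deg(x4) = 2, deg(x5) = 2.
L = D − A with rows/columns ordered (x0, x1, x2, x3, x4, x5):
  [ 2, -1,  0, -1,  0,  0]
  [-1,  1,  0,  0,  0,  0]
  [ 0,  0,  2, -1, -1,  0]
  [-1,  0, -1,  3,  0, -1]
  [ 0,  0, -1,  0,  2, -1]
  [ 0,  0,  0, -1, -1,  2]
Characteristic polynomial: det(λI − L) = λ(λ² − 5λ + 2)(λ − 2)²(λ − 3).
Roots: λ = 0; (λ² − 5λ + 2) = 0 ⇒ λ = (5 ± √17)/2 ≈ 0.4384, 4.5616; (λ − 2) = 0 ⇒ λ = 2 (multiplicity 2); (λ − 3) = 0 ⇒ λ = 3.
(Check: the roots sum (with multiplicity) to 12, matching trace L = Σdeg = 2·6 = 12.)
Laplacian eigenvalues: [0.0, 0.4384, 2.0, 2.0, 3.0, 4.5616]. Algebraic connectivity (smallest non-zero eigenvalue) = 0.4384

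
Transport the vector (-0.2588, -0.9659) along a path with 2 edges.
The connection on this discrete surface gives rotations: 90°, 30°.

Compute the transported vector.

Total rotation: 90° + 30° = 120°. Final vector: (0.9659, 0.2588)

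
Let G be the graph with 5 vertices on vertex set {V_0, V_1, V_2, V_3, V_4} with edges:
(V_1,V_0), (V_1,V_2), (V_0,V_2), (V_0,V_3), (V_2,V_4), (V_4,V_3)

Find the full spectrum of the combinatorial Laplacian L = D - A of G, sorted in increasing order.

Degrees: deg(V_0) = 3, deg(V_1) = 2, deg(V_2) = 3, deg(V_3) = 2, deg(V_4) = 2.
L = D − A with rows/columns ordered (V_0, V_1, V_2, V_3, V_4):
  [ 3, -1, -1, -1,  0]
  [-1,  2, -1,  0,  0]
  [-1, -1,  3,  0, -1]
  [-1,  0,  0,  2, -1]
  [ 0,  0, -1, -1,  2]
Characteristic polynomial: det(λI − L) = λ(λ² − 5λ + 5)(λ² − 7λ + 11).
Roots: λ = 0; (λ² − 5λ + 5) = 0 ⇒ λ = (5 ± √5)/2 ≈ 1.382, 3.618; (λ² − 7λ + 11) = 0 ⇒ λ = (7 ± √5)/2 ≈ 2.382, 4.618.
(Check: the roots sum (with multiplicity) to 12, matching trace L = Σdeg = 2·6 = 12.)
Laplacian eigenvalues (increasing order): [0.0, 1.382, 2.382, 3.618, 4.618]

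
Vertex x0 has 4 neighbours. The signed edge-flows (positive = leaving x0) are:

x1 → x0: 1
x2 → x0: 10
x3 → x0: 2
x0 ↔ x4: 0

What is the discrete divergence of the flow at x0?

Divergence = sum of outgoing flows = (-1) + (-10) + (-2) + 0 = -13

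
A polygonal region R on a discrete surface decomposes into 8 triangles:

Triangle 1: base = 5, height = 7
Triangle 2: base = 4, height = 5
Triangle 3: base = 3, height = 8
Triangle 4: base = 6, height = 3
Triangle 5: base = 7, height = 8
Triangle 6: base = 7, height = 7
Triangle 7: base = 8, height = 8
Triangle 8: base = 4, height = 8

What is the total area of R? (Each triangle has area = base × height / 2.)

(1/2)×5×7 + (1/2)×4×5 + (1/2)×3×8 + (1/2)×6×3 + (1/2)×7×8 + (1/2)×7×7 + (1/2)×8×8 + (1/2)×4×8 = 149.0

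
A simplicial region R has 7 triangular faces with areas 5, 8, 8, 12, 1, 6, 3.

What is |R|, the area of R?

5 + 8 + 8 + 12 + 1 + 6 + 3 = 43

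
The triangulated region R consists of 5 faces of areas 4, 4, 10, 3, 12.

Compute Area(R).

4 + 4 + 10 + 3 + 12 = 33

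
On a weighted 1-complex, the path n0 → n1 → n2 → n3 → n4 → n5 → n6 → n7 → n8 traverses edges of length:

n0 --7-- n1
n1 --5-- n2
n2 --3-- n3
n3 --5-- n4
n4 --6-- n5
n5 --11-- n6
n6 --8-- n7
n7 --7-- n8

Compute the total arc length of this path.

Arc length = 7 + 5 + 3 + 5 + 6 + 11 + 8 + 7 = 52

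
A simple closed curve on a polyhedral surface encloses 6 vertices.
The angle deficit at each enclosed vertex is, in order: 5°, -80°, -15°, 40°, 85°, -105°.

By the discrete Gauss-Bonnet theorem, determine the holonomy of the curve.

Holonomy = total enclosed curvature = 5° + (-80°) + (-15°) + 40° + 85° + (-105°) = -70°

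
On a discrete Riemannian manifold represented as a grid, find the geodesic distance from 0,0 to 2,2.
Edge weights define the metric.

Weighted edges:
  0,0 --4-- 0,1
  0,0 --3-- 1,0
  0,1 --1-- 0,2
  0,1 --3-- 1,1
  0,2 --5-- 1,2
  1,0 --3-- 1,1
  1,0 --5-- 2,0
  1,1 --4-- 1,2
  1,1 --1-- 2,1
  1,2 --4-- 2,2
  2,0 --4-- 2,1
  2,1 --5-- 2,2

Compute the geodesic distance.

Shortest path: 0,0 → 1,0 → 1,1 → 2,1 → 2,2, total weight = 12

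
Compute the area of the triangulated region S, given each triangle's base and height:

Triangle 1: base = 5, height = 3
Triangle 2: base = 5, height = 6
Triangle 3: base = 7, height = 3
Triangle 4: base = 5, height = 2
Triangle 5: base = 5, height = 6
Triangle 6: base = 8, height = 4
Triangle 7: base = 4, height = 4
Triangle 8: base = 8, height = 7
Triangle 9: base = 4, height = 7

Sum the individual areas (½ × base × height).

(1/2)×5×3 + (1/2)×5×6 + (1/2)×7×3 + (1/2)×5×2 + (1/2)×5×6 + (1/2)×8×4 + (1/2)×4×4 + (1/2)×8×7 + (1/2)×4×7 = 119.0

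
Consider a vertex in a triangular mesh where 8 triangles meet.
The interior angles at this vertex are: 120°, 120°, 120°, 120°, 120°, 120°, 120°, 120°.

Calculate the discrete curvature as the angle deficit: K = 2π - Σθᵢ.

Sum of angles = 960°. K = 360° - 960° = -600° = -10π/3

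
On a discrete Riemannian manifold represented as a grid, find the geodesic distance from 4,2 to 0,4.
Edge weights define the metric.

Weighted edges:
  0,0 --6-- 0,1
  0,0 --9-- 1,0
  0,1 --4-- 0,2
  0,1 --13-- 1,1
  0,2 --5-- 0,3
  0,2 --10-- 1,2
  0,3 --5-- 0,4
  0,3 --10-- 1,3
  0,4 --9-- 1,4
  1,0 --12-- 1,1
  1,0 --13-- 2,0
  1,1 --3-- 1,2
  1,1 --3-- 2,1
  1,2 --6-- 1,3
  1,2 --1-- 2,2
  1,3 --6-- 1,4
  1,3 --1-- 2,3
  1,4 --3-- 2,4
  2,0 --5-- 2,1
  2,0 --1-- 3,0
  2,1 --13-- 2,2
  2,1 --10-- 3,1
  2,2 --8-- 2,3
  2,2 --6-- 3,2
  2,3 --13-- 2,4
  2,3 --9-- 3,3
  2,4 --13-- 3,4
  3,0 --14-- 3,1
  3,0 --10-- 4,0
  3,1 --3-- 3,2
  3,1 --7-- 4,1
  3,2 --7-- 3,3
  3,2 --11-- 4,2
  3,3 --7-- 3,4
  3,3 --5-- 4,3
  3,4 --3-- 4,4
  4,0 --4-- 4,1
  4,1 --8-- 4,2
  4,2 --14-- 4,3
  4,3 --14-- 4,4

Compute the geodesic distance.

Shortest path: 4,2 → 3,2 → 2,2 → 1,2 → 0,2 → 0,3 → 0,4, total weight = 38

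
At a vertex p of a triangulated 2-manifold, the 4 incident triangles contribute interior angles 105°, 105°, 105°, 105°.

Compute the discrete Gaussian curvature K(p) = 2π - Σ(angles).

Sum of angles = 420°. K = 360° - 420° = -60°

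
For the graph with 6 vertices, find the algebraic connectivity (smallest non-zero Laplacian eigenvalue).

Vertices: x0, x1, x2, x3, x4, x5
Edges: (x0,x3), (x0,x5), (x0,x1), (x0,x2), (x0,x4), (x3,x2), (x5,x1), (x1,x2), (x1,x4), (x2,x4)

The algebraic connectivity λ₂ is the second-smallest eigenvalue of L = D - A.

Degrees: deg(x0) = 5, deg(x1) = 4, deg(x2) = 4, deg(x3) = 2, deg(x4) = 3, deg(x5) = 2.
L = D − A with rows/columns ordered (x0, x1, x2, x3, x4, x5):
  [ 5, -1, -1, -1, -1, -1]
  [-1,  4, -1,  0, -1, -1]
  [-1, -1,  4, -1, -1,  0]
  [-1,  0, -1,  2,  0,  0]
  [-1, -1, -1,  0,  3,  0]
  [-1, -1,  0,  0,  0,  2]
Characteristic polynomial: det(λI − L) = λ(λ² − 7λ + 9)(λ² − 7λ + 11)(λ − 6).
Roots: λ = 0; (λ² − 7λ + 9) = 0 ⇒ λ = (7 ± √13)/2 ≈ 1.6972, 5.3028; (λ² − 7λ + 11) = 0 ⇒ λ = (7 ± √5)/2 ≈ 2.382, 4.618; (λ − 6) = 0 ⇒ λ = 6.
(Check: the roots sum (with multiplicity) to 20, matching trace L = Σdeg = 2·10 = 20.)
Laplacian eigenvalues: [0.0, 1.6972, 2.382, 4.618, 5.3028, 6.0]. Algebraic connectivity (smallest non-zero eigenvalue) = 1.6972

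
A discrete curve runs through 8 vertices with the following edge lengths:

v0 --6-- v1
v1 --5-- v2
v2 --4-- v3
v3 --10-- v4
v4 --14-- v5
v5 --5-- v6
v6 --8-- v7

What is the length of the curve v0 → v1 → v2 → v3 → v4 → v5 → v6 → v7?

Arc length = 6 + 5 + 4 + 10 + 14 + 5 + 8 = 52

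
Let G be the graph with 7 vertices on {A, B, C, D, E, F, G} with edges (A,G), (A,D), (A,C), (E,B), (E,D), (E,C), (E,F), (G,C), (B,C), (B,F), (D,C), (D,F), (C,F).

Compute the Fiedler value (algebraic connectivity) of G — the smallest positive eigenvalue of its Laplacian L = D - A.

Degrees: deg(A) = 3, deg(B) = 3, deg(C) = 6, deg(D) = 4, deg(E) = 4, deg(F) = 4, deg(G) = 2.
L = D − A with rows/columns ordered (A, B, C, D, E, F, G):
  [ 3,  0, -1, -1,  0,  0, -1]
  [ 0,  3, -1,  0, -1, -1,  0]
  [-1, -1,  6, -1, -1, -1, -1]
  [-1,  0, -1,  4, -1, -1,  0]
  [ 0, -1, -1, -1,  4, -1,  0]
  [ 0, -1, -1, -1, -1,  4,  0]
  [-1,  0, -1,  0,  0,  0,  2]
Characteristic polynomial: det(λI − L) = λ(λ² − 7λ + 8)(λ − 3)(λ − 4)(λ − 5)(λ − 7).
Roots: λ = 0; (λ² − 7λ + 8) = 0 ⇒ λ = (7 ± √17)/2 ≈ 1.4384, 5.5616; (λ − 3) = 0 ⇒ λ = 3; (λ − 4) = 0 ⇒ λ = 4; (λ − 5) = 0 ⇒ λ = 5; (λ − 7) = 0 ⇒ λ = 7.
(Check: the roots sum (with multiplicity) to 26, matching trace L = Σdeg = 2·13 = 26.)
Laplacian eigenvalues: [0.0, 1.4384, 3.0, 4.0, 5.0, 5.5616, 7.0]. Algebraic connectivity (smallest non-zero eigenvalue) = 1.4384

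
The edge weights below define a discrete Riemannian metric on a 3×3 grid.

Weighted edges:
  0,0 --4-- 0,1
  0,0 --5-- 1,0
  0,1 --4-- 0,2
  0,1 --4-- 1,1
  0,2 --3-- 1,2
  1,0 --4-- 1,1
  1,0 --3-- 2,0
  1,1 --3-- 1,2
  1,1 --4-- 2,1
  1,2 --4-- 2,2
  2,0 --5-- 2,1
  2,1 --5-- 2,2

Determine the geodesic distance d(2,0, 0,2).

Shortest path: 2,0 → 1,0 → 1,1 → 1,2 → 0,2, total weight = 13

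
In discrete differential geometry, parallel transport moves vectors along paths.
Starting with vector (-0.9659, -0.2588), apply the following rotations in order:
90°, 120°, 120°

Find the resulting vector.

Total rotation: 90° + 120° + 120° = 330° ≡ -30° (mod 360°). Final vector: (-0.9659, 0.2588)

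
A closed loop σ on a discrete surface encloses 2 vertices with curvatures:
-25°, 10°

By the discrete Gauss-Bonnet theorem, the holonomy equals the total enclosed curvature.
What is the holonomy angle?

Holonomy = total enclosed curvature = (-25°) + 10° = -15°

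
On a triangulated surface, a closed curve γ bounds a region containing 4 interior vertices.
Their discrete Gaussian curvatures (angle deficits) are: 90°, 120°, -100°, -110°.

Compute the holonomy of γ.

Holonomy = total enclosed curvature = 90° + 120° + (-100°) + (-110°) = 0°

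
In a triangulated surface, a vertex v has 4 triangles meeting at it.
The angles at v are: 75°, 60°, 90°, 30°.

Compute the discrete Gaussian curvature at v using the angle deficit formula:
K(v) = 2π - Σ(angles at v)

Sum of angles = 255°. K = 360° - 255° = 105° = 7π/12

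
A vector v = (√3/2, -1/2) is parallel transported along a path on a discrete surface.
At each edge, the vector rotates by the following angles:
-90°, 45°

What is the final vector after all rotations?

Total rotation: (-90°) + 45° = -45°. Final vector: (0.2588, -0.9659)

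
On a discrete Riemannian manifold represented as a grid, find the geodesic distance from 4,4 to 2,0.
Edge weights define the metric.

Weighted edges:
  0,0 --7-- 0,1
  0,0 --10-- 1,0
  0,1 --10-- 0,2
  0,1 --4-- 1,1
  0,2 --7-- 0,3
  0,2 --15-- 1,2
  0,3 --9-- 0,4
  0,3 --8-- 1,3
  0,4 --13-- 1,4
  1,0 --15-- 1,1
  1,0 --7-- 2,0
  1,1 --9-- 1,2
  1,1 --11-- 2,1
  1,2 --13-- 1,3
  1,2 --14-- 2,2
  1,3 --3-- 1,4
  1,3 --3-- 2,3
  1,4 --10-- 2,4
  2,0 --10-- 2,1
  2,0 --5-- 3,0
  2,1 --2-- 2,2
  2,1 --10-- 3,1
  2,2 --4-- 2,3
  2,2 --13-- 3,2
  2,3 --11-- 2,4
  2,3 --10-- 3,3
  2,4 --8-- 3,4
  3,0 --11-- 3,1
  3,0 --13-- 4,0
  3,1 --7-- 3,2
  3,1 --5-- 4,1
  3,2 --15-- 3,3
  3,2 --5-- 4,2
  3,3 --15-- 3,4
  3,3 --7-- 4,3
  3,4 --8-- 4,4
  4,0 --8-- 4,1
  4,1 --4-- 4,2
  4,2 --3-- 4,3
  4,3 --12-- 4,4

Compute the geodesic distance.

Shortest path: 4,4 → 4,3 → 4,2 → 4,1 → 3,1 → 3,0 → 2,0, total weight = 40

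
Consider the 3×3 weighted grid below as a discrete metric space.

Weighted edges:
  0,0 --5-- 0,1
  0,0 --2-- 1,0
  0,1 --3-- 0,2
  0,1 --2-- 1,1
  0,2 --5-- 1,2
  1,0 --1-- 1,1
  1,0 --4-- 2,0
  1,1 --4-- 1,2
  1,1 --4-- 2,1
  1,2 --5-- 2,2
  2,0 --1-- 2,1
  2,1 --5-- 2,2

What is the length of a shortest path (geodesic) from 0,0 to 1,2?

Shortest path: 0,0 → 1,0 → 1,1 → 1,2, total weight = 7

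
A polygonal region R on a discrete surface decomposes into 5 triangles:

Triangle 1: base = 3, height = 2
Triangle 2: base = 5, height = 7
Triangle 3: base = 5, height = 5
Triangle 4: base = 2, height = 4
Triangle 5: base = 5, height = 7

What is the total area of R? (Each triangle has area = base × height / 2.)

(1/2)×3×2 + (1/2)×5×7 + (1/2)×5×5 + (1/2)×2×4 + (1/2)×5×7 = 54.5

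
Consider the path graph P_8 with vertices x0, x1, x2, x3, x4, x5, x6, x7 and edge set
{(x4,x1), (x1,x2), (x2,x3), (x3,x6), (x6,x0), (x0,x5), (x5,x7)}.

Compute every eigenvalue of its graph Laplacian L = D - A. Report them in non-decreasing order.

The path graph P_n has Laplacian eigenvalues λ_k = 2 − 2cos(kπ/n), k = 0, 1, …, n−1. Here n = 8:
k=0: 2 − 2cos(0) = 0.0; k=1: 2 − 2cos(π/8) = 0.1522; k=2: 2 − 2cos(π/4) = 0.5858; k=3: 2 − 2cos(3π/8) = 1.2346; k=4: 2 − 2cos(π/2) = 2.0; k=5: 2 − 2cos(5π/8) = 2.7654; k=6: 2 − 2cos(3π/4) = 3.4142; k=7: 2 − 2cos(7π/8) = 3.8478.
Laplacian eigenvalues (increasing order): [0.0, 0.1522, 0.5858, 1.2346, 2.0, 2.7654, 3.4142, 3.8478]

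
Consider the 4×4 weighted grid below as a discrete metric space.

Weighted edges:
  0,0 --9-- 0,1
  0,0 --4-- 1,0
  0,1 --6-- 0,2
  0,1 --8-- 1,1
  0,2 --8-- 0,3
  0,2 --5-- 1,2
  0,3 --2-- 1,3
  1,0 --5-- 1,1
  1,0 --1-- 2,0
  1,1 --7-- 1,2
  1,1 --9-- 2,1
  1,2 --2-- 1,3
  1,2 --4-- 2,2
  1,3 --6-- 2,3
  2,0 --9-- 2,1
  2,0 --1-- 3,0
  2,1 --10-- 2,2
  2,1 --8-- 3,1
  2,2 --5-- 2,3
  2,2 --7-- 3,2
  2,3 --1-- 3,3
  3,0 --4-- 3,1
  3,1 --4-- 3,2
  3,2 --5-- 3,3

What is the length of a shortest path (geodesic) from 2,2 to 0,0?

Shortest path: 2,2 → 1,2 → 1,1 → 1,0 → 0,0, total weight = 20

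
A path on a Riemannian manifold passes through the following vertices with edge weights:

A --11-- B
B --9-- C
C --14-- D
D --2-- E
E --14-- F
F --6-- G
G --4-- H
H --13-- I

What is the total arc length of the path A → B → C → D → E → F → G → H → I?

Arc length = 11 + 9 + 14 + 2 + 14 + 6 + 4 + 13 = 73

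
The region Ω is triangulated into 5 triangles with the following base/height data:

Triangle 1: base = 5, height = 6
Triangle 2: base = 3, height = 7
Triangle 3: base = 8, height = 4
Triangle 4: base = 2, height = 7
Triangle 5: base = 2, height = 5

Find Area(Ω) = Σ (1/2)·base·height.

(1/2)×5×6 + (1/2)×3×7 + (1/2)×8×4 + (1/2)×2×7 + (1/2)×2×5 = 53.5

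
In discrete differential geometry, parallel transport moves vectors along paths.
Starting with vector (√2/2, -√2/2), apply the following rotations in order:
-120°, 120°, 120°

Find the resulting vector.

Total rotation: (-120°) + 120° + 120° = 120°. Final vector: (0.2588, 0.9659)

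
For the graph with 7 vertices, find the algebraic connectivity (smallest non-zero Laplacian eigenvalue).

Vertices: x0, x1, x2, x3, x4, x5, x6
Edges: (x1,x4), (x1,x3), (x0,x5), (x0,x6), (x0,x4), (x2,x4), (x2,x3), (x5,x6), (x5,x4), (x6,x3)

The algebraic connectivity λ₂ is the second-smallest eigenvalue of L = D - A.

Degrees: deg(x0) = 3, deg(x1) = 2, deg(x2) = 2, deg(x3) = 3, deg(x4) = 4, deg(x5) = 3, deg(x6) = 3.
L = D − A with rows/columns ordered (x0, x1, x2, x3, x4, x5, x6):
  [ 3,  0,  0,  0, -1, -1, -1]
  [ 0,  2,  0, -1, -1,  0,  0]
  [ 0,  0,  2, -1, -1,  0,  0]
  [ 0, -1, -1,  3,  0,  0, -1]
  [-1, -1, -1,  0,  4, -1,  0]
  [-1,  0,  0,  0, -1,  3, -1]
  [-1,  0,  0, -1,  0, -1,  3]
Characteristic polynomial: det(λI − L) = λ(λ² − 6λ + 6)(λ − 2)(λ² − 8λ + 14)(λ − 4).
Roots: λ = 0; (λ² − 6λ + 6) = 0 ⇒ λ = 3 ± √3 ≈ 1.2679, 4.7321; (λ − 2) = 0 ⇒ λ = 2; (λ² − 8λ + 14) = 0 ⇒ λ = 4 ± √2 ≈ 2.5858, 5.4142; (λ − 4) = 0 ⇒ λ = 4.
(Check: the roots sum (with multiplicity) to 20, matching trace L = Σdeg = 2·10 = 20.)
Laplacian eigenvalues: [0.0, 1.2679, 2.0, 2.5858, 4.0, 4.7321, 5.4142]. Algebraic connectivity (smallest non-zero eigenvalue) = 1.2679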